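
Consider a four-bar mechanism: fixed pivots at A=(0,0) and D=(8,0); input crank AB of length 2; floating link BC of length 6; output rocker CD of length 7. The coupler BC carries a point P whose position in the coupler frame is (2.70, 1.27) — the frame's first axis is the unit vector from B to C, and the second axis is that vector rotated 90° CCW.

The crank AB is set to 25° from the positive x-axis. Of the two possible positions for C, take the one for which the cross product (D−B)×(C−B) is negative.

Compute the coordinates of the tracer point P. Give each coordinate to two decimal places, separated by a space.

3.64 -1.52

A=(0,0), D=(8.00,0)
B = A + 2.00·(cos25°, sin25°) = (1.8126, 0.8452)
|BD| = 6.2448
circle(B,6.00) ∩ circle(D,7.00): a=2.0816, h=5.6274
  candidates: C₊=(4.6367,6.1391) cross=35.142; C₋=(3.1134,-5.0121) cross=-35.142
  mode - wants cross < 0 → take C=(3.1134,-5.0121) (cross=-35.142)
ex = (C−B)/|BC| = (0.2168,-0.9762); ey = (0.9762,0.2168)
P = B + 2.70·ex + 1.27·ey = (3.6378,-1.5152)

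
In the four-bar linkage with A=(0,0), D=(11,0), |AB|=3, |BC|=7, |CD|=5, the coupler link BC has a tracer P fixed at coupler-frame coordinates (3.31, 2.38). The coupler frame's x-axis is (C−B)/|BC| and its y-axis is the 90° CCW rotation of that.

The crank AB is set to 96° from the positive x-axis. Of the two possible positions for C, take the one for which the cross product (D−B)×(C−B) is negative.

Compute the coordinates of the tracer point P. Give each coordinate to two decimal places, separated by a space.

A=(0,0), D=(11.00,0)
B = A + 3.00·(cos96°, sin96°) = (-0.3136, 2.9836)
|BD| = 11.7004
circle(B,7.00) ∩ circle(D,5.00): a=6.8758, h=1.3128
  candidates: C₊=(6.6697,2.4996) cross=15.360; C₋=(6.0002,-0.0391) cross=-15.360
  mode - wants cross < 0 → take C=(6.0002,-0.0391) (cross=-15.360)
ex = (C−B)/|BC| = (0.9020,-0.4318); ey = (0.4318,0.9020)
P = B + 3.31·ex + 2.38·ey = (3.6996,3.7009)

3.70 3.70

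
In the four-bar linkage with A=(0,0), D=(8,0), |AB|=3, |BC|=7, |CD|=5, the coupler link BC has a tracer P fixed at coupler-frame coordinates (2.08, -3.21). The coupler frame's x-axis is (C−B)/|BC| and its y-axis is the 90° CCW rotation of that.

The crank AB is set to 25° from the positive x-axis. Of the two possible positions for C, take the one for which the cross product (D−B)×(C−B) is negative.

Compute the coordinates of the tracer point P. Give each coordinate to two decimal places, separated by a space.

A=(0,0), D=(8.00,0)
B = A + 3.00·(cos25°, sin25°) = (2.7189, 1.2679)
|BD| = 5.4311
circle(B,7.00) ∩ circle(D,5.00): a=4.9251, h=4.9743
  candidates: C₊=(8.6691,4.9550) cross=27.016; C₋=(6.3467,-4.7187) cross=-27.016
  mode - wants cross < 0 → take C=(6.3467,-4.7187) (cross=-27.016)
ex = (C−B)/|BC| = (0.5183,-0.8552); ey = (0.8552,0.5183)
P = B + 2.08·ex + -3.21·ey = (1.0516,-2.1746)

1.05 -2.17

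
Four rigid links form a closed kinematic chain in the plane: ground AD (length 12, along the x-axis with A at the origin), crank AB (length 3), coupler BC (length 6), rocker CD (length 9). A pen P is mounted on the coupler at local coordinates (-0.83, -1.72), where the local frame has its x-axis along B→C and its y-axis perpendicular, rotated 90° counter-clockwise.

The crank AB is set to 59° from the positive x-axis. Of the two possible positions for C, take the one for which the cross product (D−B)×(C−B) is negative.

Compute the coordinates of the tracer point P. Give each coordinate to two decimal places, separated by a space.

A=(0,0), D=(12.00,0)
B = A + 3.00·(cos59°, sin59°) = (1.5451, 2.5715)
|BD| = 10.7665
circle(B,6.00) ∩ circle(D,9.00): a=3.2934, h=5.0153
  candidates: C₊=(5.9411,6.6550) cross=53.997; C₋=(3.5453,-3.0853) cross=-53.997
  mode - wants cross < 0 → take C=(3.5453,-3.0853) (cross=-53.997)
ex = (C−B)/|BC| = (0.3334,-0.9428); ey = (0.9428,0.3334)
P = B + -0.83·ex + -1.72·ey = (-0.3532,2.7806)

-0.35 2.78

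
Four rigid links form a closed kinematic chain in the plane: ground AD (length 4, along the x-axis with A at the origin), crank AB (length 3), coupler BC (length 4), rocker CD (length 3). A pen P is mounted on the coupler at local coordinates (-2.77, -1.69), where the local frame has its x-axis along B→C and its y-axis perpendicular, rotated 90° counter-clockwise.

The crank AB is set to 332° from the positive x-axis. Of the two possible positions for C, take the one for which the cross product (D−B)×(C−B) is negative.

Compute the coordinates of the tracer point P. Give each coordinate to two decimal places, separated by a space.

-0.12 -3.10

A=(0,0), D=(4.00,0)
B = A + 3.00·(cos332°, sin332°) = (2.6488, -1.4084)
|BD| = 1.9517
circle(B,4.00) ∩ circle(D,3.00): a=2.7691, h=2.8865
  candidates: C₊=(2.4829,2.5881) cross=5.634; C₋=(6.6488,-1.4084) cross=-5.634
  mode - wants cross < 0 → take C=(6.6488,-1.4084) (cross=-5.634)
ex = (C−B)/|BC| = (1.0000,-0.0000); ey = (0.0000,1.0000)
P = B + -2.77·ex + -1.69·ey = (-0.1212,-3.0984)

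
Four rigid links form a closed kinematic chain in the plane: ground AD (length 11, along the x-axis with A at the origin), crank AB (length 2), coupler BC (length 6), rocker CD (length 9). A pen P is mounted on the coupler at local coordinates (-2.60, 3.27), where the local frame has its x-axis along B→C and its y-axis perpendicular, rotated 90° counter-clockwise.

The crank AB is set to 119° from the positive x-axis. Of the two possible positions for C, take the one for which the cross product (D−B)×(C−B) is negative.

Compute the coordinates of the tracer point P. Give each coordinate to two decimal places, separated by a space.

0.15 5.77

A=(0,0), D=(11.00,0)
B = A + 2.00·(cos119°, sin119°) = (-0.9696, 1.7492)
|BD| = 12.0968
circle(B,6.00) ∩ circle(D,9.00): a=4.1884, h=4.2962
  candidates: C₊=(3.7960,5.3946) cross=51.970; C₋=(2.5535,-3.1075) cross=-51.970
  mode - wants cross < 0 → take C=(2.5535,-3.1075) (cross=-51.970)
ex = (C−B)/|BC| = (0.5872,-0.8095); ey = (0.8095,0.5872)
P = B + -2.60·ex + 3.27·ey = (0.1506,5.7739)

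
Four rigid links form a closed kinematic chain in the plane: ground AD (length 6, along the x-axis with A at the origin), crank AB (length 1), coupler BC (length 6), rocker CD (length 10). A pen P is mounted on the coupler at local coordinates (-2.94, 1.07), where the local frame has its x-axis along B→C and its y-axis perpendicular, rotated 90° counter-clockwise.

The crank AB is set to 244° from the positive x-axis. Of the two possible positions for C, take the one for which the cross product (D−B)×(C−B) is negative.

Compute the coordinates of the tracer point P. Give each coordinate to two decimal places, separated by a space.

1.04 1.86

A=(0,0), D=(6.00,0)
B = A + 1.00·(cos244°, sin244°) = (-0.4384, -0.8988)
|BD| = 6.5008
circle(B,6.00) ∩ circle(D,10.00): a=-1.6721, h=5.7623
  candidates: C₊=(-2.8911,4.5770) cross=37.460; C₋=(-1.2977,-6.8369) cross=-37.460
  mode - wants cross < 0 → take C=(-1.2977,-6.8369) (cross=-37.460)
ex = (C−B)/|BC| = (-0.1432,-0.9897); ey = (0.9897,-0.1432)
P = B + -2.94·ex + 1.07·ey = (1.0417,1.8577)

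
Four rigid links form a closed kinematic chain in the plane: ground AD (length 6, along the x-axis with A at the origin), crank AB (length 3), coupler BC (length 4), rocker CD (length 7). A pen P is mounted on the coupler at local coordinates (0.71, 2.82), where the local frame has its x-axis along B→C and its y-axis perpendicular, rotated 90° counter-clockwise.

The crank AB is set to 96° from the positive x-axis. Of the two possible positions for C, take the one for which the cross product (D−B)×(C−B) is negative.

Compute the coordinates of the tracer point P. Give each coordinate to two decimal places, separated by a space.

A=(0,0), D=(6.00,0)
B = A + 3.00·(cos96°, sin96°) = (-0.3136, 2.9836)
|BD| = 6.9831
circle(B,4.00) ∩ circle(D,7.00): a=1.1287, h=3.8375
  candidates: C₊=(2.3465,5.9709) cross=26.797; C₋=(-0.9327,-0.9682) cross=-26.797
  mode - wants cross < 0 → take C=(-0.9327,-0.9682) (cross=-26.797)
ex = (C−B)/|BC| = (-0.1548,-0.9879); ey = (0.9879,-0.1548)
P = B + 0.71·ex + 2.82·ey = (2.3625,1.8456)

2.36 1.85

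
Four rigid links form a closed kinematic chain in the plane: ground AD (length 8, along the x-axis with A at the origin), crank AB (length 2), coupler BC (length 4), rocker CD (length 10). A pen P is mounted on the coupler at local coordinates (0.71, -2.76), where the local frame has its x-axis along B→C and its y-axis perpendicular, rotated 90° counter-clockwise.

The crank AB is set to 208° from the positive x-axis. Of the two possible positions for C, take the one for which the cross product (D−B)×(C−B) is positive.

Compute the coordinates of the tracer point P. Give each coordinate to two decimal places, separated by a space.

1.03 -0.40

A=(0,0), D=(8.00,0)
B = A + 2.00·(cos208°, sin208°) = (-1.7659, -0.9389)
|BD| = 9.8109
circle(B,4.00) ∩ circle(D,10.00): a=0.6245, h=3.9509
  candidates: C₊=(-1.5224,3.0536) cross=38.762; C₋=(-0.7661,-4.8120) cross=-38.762
  mode + wants cross > 0 → take C=(-1.5224,3.0536) (cross=38.762)
ex = (C−B)/|BC| = (0.0609,0.9981); ey = (-0.9981,0.0609)
P = B + 0.71·ex + -2.76·ey = (1.0322,-0.3983)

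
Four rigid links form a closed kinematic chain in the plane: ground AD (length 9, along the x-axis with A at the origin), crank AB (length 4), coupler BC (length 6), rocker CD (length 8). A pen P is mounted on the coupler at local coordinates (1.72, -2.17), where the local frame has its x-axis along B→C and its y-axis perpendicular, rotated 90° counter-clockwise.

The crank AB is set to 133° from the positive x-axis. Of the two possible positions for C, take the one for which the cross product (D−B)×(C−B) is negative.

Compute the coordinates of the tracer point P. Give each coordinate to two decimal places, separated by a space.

-3.26 0.21

A=(0,0), D=(9.00,0)
B = A + 4.00·(cos133°, sin133°) = (-2.7280, 2.9254)
|BD| = 12.0873
circle(B,6.00) ∩ circle(D,8.00): a=4.8854, h=3.4832
  candidates: C₊=(2.8552,5.1227) cross=42.102; C₋=(1.1692,-1.6366) cross=-42.102
  mode - wants cross < 0 → take C=(1.1692,-1.6366) (cross=-42.102)
ex = (C−B)/|BC| = (0.6495,-0.7603); ey = (0.7603,0.6495)
P = B + 1.72·ex + -2.17·ey = (-3.2607,0.2082)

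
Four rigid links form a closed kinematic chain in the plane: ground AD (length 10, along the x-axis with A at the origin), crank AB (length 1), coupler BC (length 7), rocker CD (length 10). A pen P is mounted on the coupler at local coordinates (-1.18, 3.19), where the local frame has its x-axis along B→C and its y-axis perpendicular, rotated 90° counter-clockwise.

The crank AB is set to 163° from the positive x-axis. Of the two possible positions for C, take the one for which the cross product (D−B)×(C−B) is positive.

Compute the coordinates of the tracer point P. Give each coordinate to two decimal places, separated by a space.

-4.32 0.77

A=(0,0), D=(10.00,0)
B = A + 1.00·(cos163°, sin163°) = (-0.9563, 0.2924)
|BD| = 10.9602
circle(B,7.00) ∩ circle(D,10.00): a=3.1535, h=6.2494
  candidates: C₊=(2.3628,6.4555) cross=68.495; C₋=(2.0294,-6.0390) cross=-68.495
  mode + wants cross > 0 → take C=(2.3628,6.4555) (cross=68.495)
ex = (C−B)/|BC| = (0.4742,0.8804); ey = (-0.8804,0.4742)
P = B + -1.18·ex + 3.19·ey = (-4.3244,0.7660)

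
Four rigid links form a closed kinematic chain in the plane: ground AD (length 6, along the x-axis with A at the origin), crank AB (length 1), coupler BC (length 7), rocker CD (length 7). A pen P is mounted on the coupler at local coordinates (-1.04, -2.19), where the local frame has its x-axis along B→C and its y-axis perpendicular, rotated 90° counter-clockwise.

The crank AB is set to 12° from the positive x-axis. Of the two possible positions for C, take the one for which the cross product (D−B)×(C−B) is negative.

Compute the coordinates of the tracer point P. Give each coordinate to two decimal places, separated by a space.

-1.43 0.49

A=(0,0), D=(6.00,0)
B = A + 1.00·(cos12°, sin12°) = (0.9781, 0.2079)
|BD| = 5.0262
circle(B,7.00) ∩ circle(D,7.00): a=2.5131, h=6.5333
  candidates: C₊=(3.7593,6.6317) cross=32.838; C₋=(3.2188,-6.4238) cross=-32.838
  mode - wants cross < 0 → take C=(3.2188,-6.4238) (cross=-32.838)
ex = (C−B)/|BC| = (0.3201,-0.9474); ey = (0.9474,0.3201)
P = B + -1.04·ex + -2.19·ey = (-1.4295,0.4922)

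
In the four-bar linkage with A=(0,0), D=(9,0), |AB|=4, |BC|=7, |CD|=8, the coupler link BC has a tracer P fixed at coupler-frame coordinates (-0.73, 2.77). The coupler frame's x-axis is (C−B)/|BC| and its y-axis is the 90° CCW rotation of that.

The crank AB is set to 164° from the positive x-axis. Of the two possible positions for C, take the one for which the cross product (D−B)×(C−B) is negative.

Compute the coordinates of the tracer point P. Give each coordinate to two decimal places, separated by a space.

-2.71 3.73

A=(0,0), D=(9.00,0)
B = A + 4.00·(cos164°, sin164°) = (-3.8450, 1.1025)
|BD| = 12.8923
circle(B,7.00) ∩ circle(D,8.00): a=5.8644, h=3.8222
  candidates: C₊=(2.3247,4.4092) cross=49.276; C₋=(1.6710,-3.2071) cross=-49.276
  mode - wants cross < 0 → take C=(1.6710,-3.2071) (cross=-49.276)
ex = (C−B)/|BC| = (0.7880,-0.6157); ey = (0.6157,0.7880)
P = B + -0.73·ex + 2.77·ey = (-2.7149,3.7348)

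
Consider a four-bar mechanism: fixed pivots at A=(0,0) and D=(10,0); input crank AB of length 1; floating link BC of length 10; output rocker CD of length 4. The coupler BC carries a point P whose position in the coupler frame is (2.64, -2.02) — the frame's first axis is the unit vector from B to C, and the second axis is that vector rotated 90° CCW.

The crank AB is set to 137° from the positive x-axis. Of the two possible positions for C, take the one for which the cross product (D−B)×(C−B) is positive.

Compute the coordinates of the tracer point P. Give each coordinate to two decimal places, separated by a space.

2.41 -0.41

A=(0,0), D=(10.00,0)
B = A + 1.00·(cos137°, sin137°) = (-0.7314, 0.6820)
|BD| = 10.7530
circle(B,10.00) ∩ circle(D,4.00): a=9.2824, h=3.7199
  candidates: C₊=(8.7683,3.8056) cross=40.000; C₋=(8.2964,-3.6191) cross=-40.000
  mode + wants cross > 0 → take C=(8.7683,3.8056) (cross=40.000)
ex = (C−B)/|BC| = (0.9500,0.3124); ey = (-0.3124,0.9500)
P = B + 2.64·ex + -2.02·ey = (2.4075,-0.4123)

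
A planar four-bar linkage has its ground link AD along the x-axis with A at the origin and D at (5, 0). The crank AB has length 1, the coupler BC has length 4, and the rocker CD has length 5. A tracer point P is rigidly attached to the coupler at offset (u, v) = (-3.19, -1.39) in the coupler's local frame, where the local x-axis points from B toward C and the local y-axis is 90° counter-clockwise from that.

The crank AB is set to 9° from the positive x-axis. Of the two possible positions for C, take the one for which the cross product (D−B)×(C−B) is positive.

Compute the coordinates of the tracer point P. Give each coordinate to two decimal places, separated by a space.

A=(0,0), D=(5.00,0)
B = A + 1.00·(cos9°, sin9°) = (0.9877, 0.1564)
|BD| = 4.0154
circle(B,4.00) ∩ circle(D,5.00): a=0.8870, h=3.9004
  candidates: C₊=(2.0260,4.0193) cross=15.662; C₋=(1.7220,-3.7756) cross=-15.662
  mode + wants cross > 0 → take C=(2.0260,4.0193) (cross=15.662)
ex = (C−B)/|BC| = (0.2596,0.9657); ey = (-0.9657,0.2596)
P = B + -3.19·ex + -1.39·ey = (1.5020,-3.2850)

1.50 -3.29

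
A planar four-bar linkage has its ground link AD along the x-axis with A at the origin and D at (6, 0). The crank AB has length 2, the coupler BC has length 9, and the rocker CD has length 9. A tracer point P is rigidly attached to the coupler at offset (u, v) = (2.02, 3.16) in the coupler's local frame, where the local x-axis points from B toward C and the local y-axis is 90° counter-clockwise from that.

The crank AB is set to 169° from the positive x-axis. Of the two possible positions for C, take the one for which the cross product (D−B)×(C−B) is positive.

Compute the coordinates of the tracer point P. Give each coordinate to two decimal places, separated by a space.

-3.75 3.68

A=(0,0), D=(6.00,0)
B = A + 2.00·(cos169°, sin169°) = (-1.9633, 0.3816)
|BD| = 7.9724
circle(B,9.00) ∩ circle(D,9.00): a=3.9862, h=8.0691
  candidates: C₊=(2.4046,8.2507) cross=64.330; C₋=(1.6321,-7.8690) cross=-64.330
  mode + wants cross > 0 → take C=(2.4046,8.2507) (cross=64.330)
ex = (C−B)/|BC| = (0.4853,0.8743); ey = (-0.8743,0.4853)
P = B + 2.02·ex + 3.16·ey = (-3.7458,3.6814)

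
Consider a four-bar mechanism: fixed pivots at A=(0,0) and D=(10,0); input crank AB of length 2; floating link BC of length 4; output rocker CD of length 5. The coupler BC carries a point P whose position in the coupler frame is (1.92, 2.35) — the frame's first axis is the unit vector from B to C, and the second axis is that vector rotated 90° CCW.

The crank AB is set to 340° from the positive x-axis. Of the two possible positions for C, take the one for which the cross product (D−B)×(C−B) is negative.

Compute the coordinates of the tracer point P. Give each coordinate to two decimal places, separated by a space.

A=(0,0), D=(10.00,0)
B = A + 2.00·(cos340°, sin340°) = (1.8794, -0.6840)
|BD| = 8.1494
circle(B,4.00) ∩ circle(D,5.00): a=3.5225, h=1.8953
  candidates: C₊=(5.2304,1.5002) cross=15.445; C₋=(5.5485,-2.2769) cross=-15.445
  mode - wants cross < 0 → take C=(5.5485,-2.2769) (cross=-15.445)
ex = (C−B)/|BC| = (0.9173,-0.3982); ey = (0.3982,0.9173)
P = B + 1.92·ex + 2.35·ey = (4.5764,0.7070)

4.58 0.71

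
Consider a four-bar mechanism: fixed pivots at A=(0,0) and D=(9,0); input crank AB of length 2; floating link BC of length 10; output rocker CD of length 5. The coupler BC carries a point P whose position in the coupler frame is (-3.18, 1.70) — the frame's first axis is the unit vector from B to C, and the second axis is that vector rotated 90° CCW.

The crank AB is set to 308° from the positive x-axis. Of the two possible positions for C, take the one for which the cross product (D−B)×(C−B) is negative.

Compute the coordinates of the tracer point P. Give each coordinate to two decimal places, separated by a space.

-1.26 1.03

A=(0,0), D=(9.00,0)
B = A + 2.00·(cos308°, sin308°) = (1.2313, -1.5760)
|BD| = 7.9269
circle(B,10.00) ∩ circle(D,5.00): a=8.6942, h=4.9408
  candidates: C₊=(8.7696,4.9947) cross=39.165; C₋=(10.7342,-4.6896) cross=-39.165
  mode - wants cross < 0 → take C=(10.7342,-4.6896) (cross=-39.165)
ex = (C−B)/|BC| = (0.9503,-0.3114); ey = (0.3114,0.9503)
P = B + -3.18·ex + 1.70·ey = (-1.2613,1.0296)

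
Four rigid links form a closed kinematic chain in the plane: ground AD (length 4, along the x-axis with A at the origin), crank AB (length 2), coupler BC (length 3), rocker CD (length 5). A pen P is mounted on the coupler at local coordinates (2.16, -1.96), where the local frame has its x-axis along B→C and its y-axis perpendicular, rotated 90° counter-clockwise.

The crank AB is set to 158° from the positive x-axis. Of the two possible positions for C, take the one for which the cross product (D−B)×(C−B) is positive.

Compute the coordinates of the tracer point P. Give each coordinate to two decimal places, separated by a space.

A=(0,0), D=(4.00,0)
B = A + 2.00·(cos158°, sin158°) = (-1.8544, 0.7492)
|BD| = 5.9021
circle(B,3.00) ∩ circle(D,5.00): a=1.5956, h=2.5405
  candidates: C₊=(0.0508,3.0666) cross=14.994; C₋=(-0.5942,-1.9733) cross=-14.994
  mode + wants cross > 0 → take C=(0.0508,3.0666) (cross=14.994)
ex = (C−B)/|BC| = (0.6351,0.7725); ey = (-0.7725,0.6351)
P = B + 2.16·ex + -1.96·ey = (1.0314,1.1730)

1.03 1.17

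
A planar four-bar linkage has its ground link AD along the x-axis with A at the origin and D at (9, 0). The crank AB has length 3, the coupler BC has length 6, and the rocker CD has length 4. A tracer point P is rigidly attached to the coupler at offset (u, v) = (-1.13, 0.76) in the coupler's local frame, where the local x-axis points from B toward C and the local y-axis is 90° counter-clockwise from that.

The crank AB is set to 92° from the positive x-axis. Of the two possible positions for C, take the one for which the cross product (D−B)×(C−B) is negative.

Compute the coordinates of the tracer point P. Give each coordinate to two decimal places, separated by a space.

-0.67 4.24

A=(0,0), D=(9.00,0)
B = A + 3.00·(cos92°, sin92°) = (-0.1047, 2.9982)
|BD| = 9.5856
circle(B,6.00) ∩ circle(D,4.00): a=5.8360, h=1.3930
  candidates: C₊=(5.8742,2.4959) cross=13.353; C₋=(5.0028,-0.1503) cross=-13.353
  mode - wants cross < 0 → take C=(5.0028,-0.1503) (cross=-13.353)
ex = (C−B)/|BC| = (0.8513,-0.5248); ey = (0.5248,0.8513)
P = B + -1.13·ex + 0.76·ey = (-0.6678,4.2381)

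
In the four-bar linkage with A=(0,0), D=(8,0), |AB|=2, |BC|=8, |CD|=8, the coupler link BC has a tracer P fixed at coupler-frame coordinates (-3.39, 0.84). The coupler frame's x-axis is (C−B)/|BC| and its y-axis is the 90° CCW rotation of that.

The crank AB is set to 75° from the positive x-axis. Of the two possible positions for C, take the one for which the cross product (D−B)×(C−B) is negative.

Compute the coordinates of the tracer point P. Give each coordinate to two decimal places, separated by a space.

A=(0,0), D=(8.00,0)
B = A + 2.00·(cos75°, sin75°) = (0.5176, 1.9319)
|BD| = 7.7277
circle(B,8.00) ∩ circle(D,8.00): a=3.8639, h=7.0050
  candidates: C₊=(6.0100,7.7485) cross=54.133; C₋=(2.5076,-5.8167) cross=-54.133
  mode - wants cross < 0 → take C=(2.5076,-5.8167) (cross=-54.133)
ex = (C−B)/|BC| = (0.2487,-0.9686); ey = (0.9686,0.2487)
P = B + -3.39·ex + 0.84·ey = (0.4880,5.4242)

0.49 5.42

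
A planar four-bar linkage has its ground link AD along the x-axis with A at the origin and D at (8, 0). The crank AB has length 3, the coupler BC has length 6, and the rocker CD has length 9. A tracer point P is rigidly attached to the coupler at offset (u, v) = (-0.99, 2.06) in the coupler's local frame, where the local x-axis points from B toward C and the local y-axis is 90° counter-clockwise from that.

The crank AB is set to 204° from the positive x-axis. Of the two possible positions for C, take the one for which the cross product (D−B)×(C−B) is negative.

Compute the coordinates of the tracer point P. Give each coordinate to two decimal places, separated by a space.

-1.80 0.86

A=(0,0), D=(8.00,0)
B = A + 3.00·(cos204°, sin204°) = (-2.7406, -1.2202)
|BD| = 10.8097
circle(B,6.00) ∩ circle(D,9.00): a=3.3234, h=4.9955
  candidates: C₊=(-0.0024,4.1185) cross=54.000; C₋=(1.1254,-5.8086) cross=-54.000
  mode - wants cross < 0 → take C=(1.1254,-5.8086) (cross=-54.000)
ex = (C−B)/|BC| = (0.6443,-0.7647); ey = (0.7647,0.6443)
P = B + -0.99·ex + 2.06·ey = (-1.8032,0.8642)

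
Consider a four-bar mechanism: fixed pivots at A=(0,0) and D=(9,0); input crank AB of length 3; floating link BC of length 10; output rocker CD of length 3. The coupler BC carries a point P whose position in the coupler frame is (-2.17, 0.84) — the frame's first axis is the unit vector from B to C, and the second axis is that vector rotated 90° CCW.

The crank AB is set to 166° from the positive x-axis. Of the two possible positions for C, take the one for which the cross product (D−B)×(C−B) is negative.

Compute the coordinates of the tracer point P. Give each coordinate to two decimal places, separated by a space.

A=(0,0), D=(9.00,0)
B = A + 3.00·(cos166°, sin166°) = (-2.9109, 0.7258)
|BD| = 11.9330
circle(B,10.00) ∩ circle(D,3.00): a=9.7795, h=2.0886
  candidates: C₊=(6.9775,2.2157) cross=24.923; C₋=(6.7234,-1.9538) cross=-24.923
  mode - wants cross < 0 → take C=(6.7234,-1.9538) (cross=-24.923)
ex = (C−B)/|BC| = (0.9634,-0.2680); ey = (0.2680,0.9634)
P = B + -2.17·ex + 0.84·ey = (-4.7765,2.1165)

-4.78 2.12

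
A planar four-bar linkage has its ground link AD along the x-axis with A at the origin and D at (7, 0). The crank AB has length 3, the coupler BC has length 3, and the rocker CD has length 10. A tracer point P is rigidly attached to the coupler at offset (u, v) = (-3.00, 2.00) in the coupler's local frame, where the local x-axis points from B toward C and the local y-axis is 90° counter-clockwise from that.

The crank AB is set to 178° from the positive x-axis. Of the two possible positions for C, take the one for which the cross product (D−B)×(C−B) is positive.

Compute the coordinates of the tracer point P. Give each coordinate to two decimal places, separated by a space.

A=(0,0), D=(7.00,0)
B = A + 3.00·(cos178°, sin178°) = (-2.9982, 0.1047)
|BD| = 9.9987
circle(B,3.00) ∩ circle(D,10.00): a=0.4488, h=2.9662
  candidates: C₊=(-2.5184,3.0661) cross=29.659; C₋=(-2.5805,-2.8661) cross=-29.659
  mode + wants cross > 0 → take C=(-2.5184,3.0661) (cross=29.659)
ex = (C−B)/|BC| = (0.1599,0.9871); ey = (-0.9871,0.1599)
P = B + -3.00·ex + 2.00·ey = (-5.4522,-2.5368)

-5.45 -2.54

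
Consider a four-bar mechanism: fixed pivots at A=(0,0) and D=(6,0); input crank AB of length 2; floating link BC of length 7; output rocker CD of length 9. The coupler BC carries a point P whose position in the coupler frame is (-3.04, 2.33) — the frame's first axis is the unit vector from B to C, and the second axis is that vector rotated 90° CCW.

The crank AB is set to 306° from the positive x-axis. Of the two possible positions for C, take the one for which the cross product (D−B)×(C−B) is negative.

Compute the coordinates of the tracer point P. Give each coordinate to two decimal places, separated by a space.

2.72 1.89

A=(0,0), D=(6.00,0)
B = A + 2.00·(cos306°, sin306°) = (1.1756, -1.6180)
|BD| = 5.0885
circle(B,7.00) ∩ circle(D,9.00): a=-0.6001, h=6.9742
  candidates: C₊=(-1.6110,4.8034) cross=35.489; C₋=(2.8243,-8.4211) cross=-35.489
  mode - wants cross < 0 → take C=(2.8243,-8.4211) (cross=-35.489)
ex = (C−B)/|BC| = (0.2355,-0.9719); ey = (0.9719,0.2355)
P = B + -3.04·ex + 2.33·ey = (2.7240,1.8852)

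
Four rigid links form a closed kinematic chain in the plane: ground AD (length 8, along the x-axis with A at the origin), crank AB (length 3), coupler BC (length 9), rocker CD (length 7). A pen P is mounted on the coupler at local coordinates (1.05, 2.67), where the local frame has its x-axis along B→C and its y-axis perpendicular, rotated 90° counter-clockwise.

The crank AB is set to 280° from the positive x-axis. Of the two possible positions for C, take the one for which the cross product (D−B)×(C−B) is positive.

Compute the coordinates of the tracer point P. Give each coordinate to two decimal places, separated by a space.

-1.62 -1.04

A=(0,0), D=(8.00,0)
B = A + 3.00·(cos280°, sin280°) = (0.5209, -2.9544)
|BD| = 8.0414
circle(B,9.00) ∩ circle(D,7.00): a=6.0104, h=6.6989
  candidates: C₊=(3.6498,5.4842) cross=53.869; C₋=(8.5722,-6.9766) cross=-53.869
  mode + wants cross > 0 → take C=(3.6498,5.4842) (cross=53.869)
ex = (C−B)/|BC| = (0.3477,0.9376); ey = (-0.9376,0.3477)
P = B + 1.05·ex + 2.67·ey = (-1.6175,-1.0417)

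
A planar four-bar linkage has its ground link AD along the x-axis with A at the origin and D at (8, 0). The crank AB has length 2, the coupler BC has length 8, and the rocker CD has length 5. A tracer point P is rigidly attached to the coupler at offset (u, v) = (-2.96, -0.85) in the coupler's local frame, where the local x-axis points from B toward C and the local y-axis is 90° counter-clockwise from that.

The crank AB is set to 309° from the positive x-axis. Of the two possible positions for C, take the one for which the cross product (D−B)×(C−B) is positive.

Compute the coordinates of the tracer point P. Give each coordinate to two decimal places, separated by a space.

0.07 -4.40

A=(0,0), D=(8.00,0)
B = A + 2.00·(cos309°, sin309°) = (1.2586, -1.5543)
|BD| = 6.9182
circle(B,8.00) ∩ circle(D,5.00): a=6.2778, h=4.9588
  candidates: C₊=(6.2618,4.6882) cross=34.306; C₋=(8.4900,-4.9759) cross=-34.306
  mode + wants cross > 0 → take C=(6.2618,4.6882) (cross=34.306)
ex = (C−B)/|BC| = (0.6254,0.7803); ey = (-0.7803,0.6254)
P = B + -2.96·ex + -0.85·ey = (0.0707,-4.3956)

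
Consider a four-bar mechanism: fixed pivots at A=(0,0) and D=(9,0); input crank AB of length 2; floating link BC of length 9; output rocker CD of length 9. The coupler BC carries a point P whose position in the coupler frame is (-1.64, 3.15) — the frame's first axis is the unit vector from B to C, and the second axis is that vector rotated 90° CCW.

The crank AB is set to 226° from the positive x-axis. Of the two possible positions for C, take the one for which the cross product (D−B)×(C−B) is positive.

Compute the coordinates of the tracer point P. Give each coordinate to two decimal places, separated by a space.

A=(0,0), D=(9.00,0)
B = A + 2.00·(cos226°, sin226°) = (-1.3893, -1.4387)
|BD| = 10.4885
circle(B,9.00) ∩ circle(D,9.00): a=5.2442, h=7.3142
  candidates: C₊=(2.8021,6.5258) cross=76.715; C₋=(4.8086,-7.9644) cross=-76.715
  mode + wants cross > 0 → take C=(2.8021,6.5258) (cross=76.715)
ex = (C−B)/|BC| = (0.4657,0.8849); ey = (-0.8849,0.4657)
P = B + -1.64·ex + 3.15·ey = (-4.9406,-1.4230)

-4.94 -1.42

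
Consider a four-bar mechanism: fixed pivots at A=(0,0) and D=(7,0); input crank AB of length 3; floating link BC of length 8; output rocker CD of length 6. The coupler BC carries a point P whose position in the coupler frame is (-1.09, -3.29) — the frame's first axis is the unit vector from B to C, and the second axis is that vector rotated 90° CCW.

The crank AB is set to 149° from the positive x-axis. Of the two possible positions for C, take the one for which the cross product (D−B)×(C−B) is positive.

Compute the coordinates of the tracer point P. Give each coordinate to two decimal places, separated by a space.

-1.93 -1.86

A=(0,0), D=(7.00,0)
B = A + 3.00·(cos149°, sin149°) = (-2.5715, 1.5451)
|BD| = 9.6954
circle(B,8.00) ∩ circle(D,6.00): a=6.2917, h=4.9411
  candidates: C₊=(4.4272,5.4204) cross=47.906; C₋=(2.8523,-4.3355) cross=-47.906
  mode + wants cross > 0 → take C=(4.4272,5.4204) (cross=47.906)
ex = (C−B)/|BC| = (0.8748,0.4844); ey = (-0.4844,0.8748)
P = B + -1.09·ex + -3.29·ey = (-1.9314,-1.8611)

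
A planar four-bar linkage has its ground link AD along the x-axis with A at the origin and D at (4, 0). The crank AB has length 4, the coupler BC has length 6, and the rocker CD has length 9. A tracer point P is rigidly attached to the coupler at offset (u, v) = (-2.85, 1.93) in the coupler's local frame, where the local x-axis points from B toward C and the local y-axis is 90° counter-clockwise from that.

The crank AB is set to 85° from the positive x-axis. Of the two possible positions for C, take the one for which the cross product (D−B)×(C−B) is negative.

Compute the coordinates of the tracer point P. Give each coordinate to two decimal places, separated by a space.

A=(0,0), D=(4.00,0)
B = A + 4.00·(cos85°, sin85°) = (0.3486, 3.9848)
|BD| = 5.4047
circle(B,6.00) ∩ circle(D,9.00): a=-1.4607, h=5.8195
  candidates: C₊=(3.6524,8.9933) cross=31.453; C₋=(-4.9288,1.1301) cross=-31.453
  mode - wants cross < 0 → take C=(-4.9288,1.1301) (cross=-31.453)
ex = (C−B)/|BC| = (-0.8796,-0.4758); ey = (0.4758,-0.8796)
P = B + -2.85·ex + 1.93·ey = (3.7736,3.6432)

3.77 3.64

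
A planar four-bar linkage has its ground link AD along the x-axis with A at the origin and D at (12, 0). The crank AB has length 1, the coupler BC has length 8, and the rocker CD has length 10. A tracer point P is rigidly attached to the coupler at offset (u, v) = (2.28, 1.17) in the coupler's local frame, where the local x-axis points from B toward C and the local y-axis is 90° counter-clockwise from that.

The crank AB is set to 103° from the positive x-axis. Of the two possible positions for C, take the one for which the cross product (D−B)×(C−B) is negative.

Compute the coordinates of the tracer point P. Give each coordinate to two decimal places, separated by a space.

A=(0,0), D=(12.00,0)
B = A + 1.00·(cos103°, sin103°) = (-0.2250, 0.9744)
|BD| = 12.2637
circle(B,8.00) ∩ circle(D,10.00): a=4.6641, h=6.4997
  candidates: C₊=(4.9408,7.0829) cross=79.710; C₋=(3.9080,-5.8753) cross=-79.710
  mode - wants cross < 0 → take C=(3.9080,-5.8753) (cross=-79.710)
ex = (C−B)/|BC| = (0.5166,-0.8562); ey = (0.8562,0.5166)
P = B + 2.28·ex + 1.17·ey = (1.9547,-0.3734)

1.95 -0.37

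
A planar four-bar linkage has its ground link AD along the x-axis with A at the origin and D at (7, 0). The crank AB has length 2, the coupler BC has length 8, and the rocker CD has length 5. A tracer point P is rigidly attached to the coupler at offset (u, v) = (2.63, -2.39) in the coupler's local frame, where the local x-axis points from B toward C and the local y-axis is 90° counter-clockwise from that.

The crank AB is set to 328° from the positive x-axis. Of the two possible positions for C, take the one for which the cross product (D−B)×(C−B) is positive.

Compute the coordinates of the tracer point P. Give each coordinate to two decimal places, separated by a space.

A=(0,0), D=(7.00,0)
B = A + 2.00·(cos328°, sin328°) = (1.6961, -1.0598)
|BD| = 5.4088
circle(B,8.00) ∩ circle(D,5.00): a=6.3096, h=4.9182
  candidates: C₊=(6.9197,4.9994) cross=26.601; C₋=(8.8471,-4.6463) cross=-26.601
  mode + wants cross > 0 → take C=(6.9197,4.9994) (cross=26.601)
ex = (C−B)/|BC| = (0.6530,0.7574); ey = (-0.7574,0.6530)
P = B + 2.63·ex + -2.39·ey = (5.2235,-0.6284)

5.22 -0.63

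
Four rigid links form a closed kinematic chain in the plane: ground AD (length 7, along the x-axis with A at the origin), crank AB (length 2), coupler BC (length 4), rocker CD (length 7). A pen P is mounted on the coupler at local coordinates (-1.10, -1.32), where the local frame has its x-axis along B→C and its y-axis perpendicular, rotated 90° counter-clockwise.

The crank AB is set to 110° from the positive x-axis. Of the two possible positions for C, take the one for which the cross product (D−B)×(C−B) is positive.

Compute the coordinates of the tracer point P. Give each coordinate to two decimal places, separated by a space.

-0.43 0.18

A=(0,0), D=(7.00,0)
B = A + 2.00·(cos110°, sin110°) = (-0.6840, 1.8794)
|BD| = 7.9105
circle(B,4.00) ∩ circle(D,7.00): a=1.8694, h=3.5363
  candidates: C₊=(1.9720,4.8703) cross=27.974; C₋=(0.2917,-1.9998) cross=-27.974
  mode + wants cross > 0 → take C=(1.9720,4.8703) (cross=27.974)
ex = (C−B)/|BC| = (0.6640,0.7477); ey = (-0.7477,0.6640)
P = B + -1.10·ex + -1.32·ey = (-0.4275,0.1804)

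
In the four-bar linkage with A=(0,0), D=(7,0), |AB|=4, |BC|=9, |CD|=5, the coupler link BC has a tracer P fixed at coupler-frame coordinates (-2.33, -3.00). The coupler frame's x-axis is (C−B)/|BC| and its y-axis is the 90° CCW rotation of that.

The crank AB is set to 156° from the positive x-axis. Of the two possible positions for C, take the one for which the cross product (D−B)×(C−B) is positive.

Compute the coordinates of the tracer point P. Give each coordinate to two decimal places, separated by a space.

A=(0,0), D=(7.00,0)
B = A + 4.00·(cos156°, sin156°) = (-3.6542, 1.6269)
|BD| = 10.7777
circle(B,9.00) ∩ circle(D,5.00): a=7.9868, h=4.1486
  candidates: C₊=(4.8674,4.5224) cross=44.712; C₋=(3.6148,-3.6798) cross=-44.712
  mode + wants cross > 0 → take C=(4.8674,4.5224) (cross=44.712)
ex = (C−B)/|BC| = (0.9468,0.3217); ey = (-0.3217,0.9468)
P = B + -2.33·ex + -3.00·ey = (-4.8952,-1.9632)

-4.90 -1.96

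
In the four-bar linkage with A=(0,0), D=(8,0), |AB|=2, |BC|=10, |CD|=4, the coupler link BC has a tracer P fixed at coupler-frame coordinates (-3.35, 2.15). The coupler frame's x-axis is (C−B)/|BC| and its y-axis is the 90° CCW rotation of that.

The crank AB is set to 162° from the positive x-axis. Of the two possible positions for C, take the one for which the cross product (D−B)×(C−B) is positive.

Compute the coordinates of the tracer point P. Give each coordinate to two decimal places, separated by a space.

A=(0,0), D=(8.00,0)
B = A + 2.00·(cos162°, sin162°) = (-1.9021, 0.6180)
|BD| = 9.9214
circle(B,10.00) ∩ circle(D,4.00): a=9.1940, h=3.9333
  candidates: C₊=(7.5190,3.9710) cross=39.024; C₋=(7.0290,-3.8804) cross=-39.024
  mode + wants cross > 0 → take C=(7.5190,3.9710) (cross=39.024)
ex = (C−B)/|BC| = (0.9421,0.3353); ey = (-0.3353,0.9421)
P = B + -3.35·ex + 2.15·ey = (-5.7791,1.5203)

-5.78 1.52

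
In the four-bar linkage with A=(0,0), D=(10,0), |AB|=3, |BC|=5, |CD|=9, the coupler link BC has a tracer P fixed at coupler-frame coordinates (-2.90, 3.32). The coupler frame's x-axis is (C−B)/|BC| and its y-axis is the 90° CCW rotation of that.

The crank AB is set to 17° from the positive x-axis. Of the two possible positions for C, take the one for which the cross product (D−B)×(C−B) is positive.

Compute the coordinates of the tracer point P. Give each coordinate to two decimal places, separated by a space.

A=(0,0), D=(10.00,0)
B = A + 3.00·(cos17°, sin17°) = (2.8689, 0.8771)
|BD| = 7.1848
circle(B,5.00) ∩ circle(D,9.00): a=-0.3047, h=4.9907
  candidates: C₊=(3.1758,5.8677) cross=35.857; C₋=(1.9572,-4.0391) cross=-35.857
  mode + wants cross > 0 → take C=(3.1758,5.8677) (cross=35.857)
ex = (C−B)/|BC| = (0.0614,0.9981); ey = (-0.9981,0.0614)
P = B + -2.90·ex + 3.32·ey = (-0.6228,-1.8137)

-0.62 -1.81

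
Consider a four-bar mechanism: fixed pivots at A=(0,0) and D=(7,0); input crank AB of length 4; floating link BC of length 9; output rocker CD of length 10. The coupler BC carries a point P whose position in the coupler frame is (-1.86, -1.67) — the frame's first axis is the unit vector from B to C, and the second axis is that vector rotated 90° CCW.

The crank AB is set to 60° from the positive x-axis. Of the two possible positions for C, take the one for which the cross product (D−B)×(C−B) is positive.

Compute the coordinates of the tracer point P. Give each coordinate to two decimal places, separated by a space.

1.90 0.97

A=(0,0), D=(7.00,0)
B = A + 4.00·(cos60°, sin60°) = (2.0000, 3.4641)
|BD| = 6.0828
circle(B,9.00) ∩ circle(D,10.00): a=1.4796, h=8.8775
  candidates: C₊=(8.2719,9.9188) cross=54.000; C₋=(-1.8395,-4.6758) cross=-54.000
  mode + wants cross > 0 → take C=(8.2719,9.9188) (cross=54.000)
ex = (C−B)/|BC| = (0.6969,0.7172); ey = (-0.7172,0.6969)
P = B + -1.86·ex + -1.67·ey = (1.9015,0.9663)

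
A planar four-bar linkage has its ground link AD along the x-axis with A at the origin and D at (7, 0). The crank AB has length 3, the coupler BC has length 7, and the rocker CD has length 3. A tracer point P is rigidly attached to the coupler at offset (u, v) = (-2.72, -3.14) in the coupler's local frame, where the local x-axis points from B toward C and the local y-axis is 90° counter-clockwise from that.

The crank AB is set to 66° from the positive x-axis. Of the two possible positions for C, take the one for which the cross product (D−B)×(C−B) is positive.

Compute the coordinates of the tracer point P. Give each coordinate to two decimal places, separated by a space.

-1.50 -0.40

A=(0,0), D=(7.00,0)
B = A + 3.00·(cos66°, sin66°) = (1.2202, 2.7406)
|BD| = 6.3966
circle(B,7.00) ∩ circle(D,3.00): a=6.3250, h=2.9991
  candidates: C₊=(8.2202,2.7406) cross=19.184; C₋=(5.6502,-2.6792) cross=-19.184
  mode + wants cross > 0 → take C=(8.2202,2.7406) (cross=19.184)
ex = (C−B)/|BC| = (1.0000,0.0000); ey = (-0.0000,1.0000)
P = B + -2.72·ex + -3.14·ey = (-1.4998,-0.3994)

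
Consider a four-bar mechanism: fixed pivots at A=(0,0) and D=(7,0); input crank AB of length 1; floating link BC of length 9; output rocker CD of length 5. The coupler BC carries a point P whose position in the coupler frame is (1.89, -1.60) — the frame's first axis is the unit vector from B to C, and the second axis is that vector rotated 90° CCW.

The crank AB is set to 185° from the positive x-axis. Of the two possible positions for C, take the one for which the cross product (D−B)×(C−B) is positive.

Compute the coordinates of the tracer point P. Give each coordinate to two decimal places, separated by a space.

1.47 -0.35

A=(0,0), D=(7.00,0)
B = A + 1.00·(cos185°, sin185°) = (-0.9962, -0.0872)
|BD| = 7.9967
circle(B,9.00) ∩ circle(D,5.00): a=7.4998, h=4.9753
  candidates: C₊=(6.4489,4.9695) cross=39.785; C₋=(6.5574,-4.9804) cross=-39.785
  mode + wants cross > 0 → take C=(6.4489,4.9695) (cross=39.785)
ex = (C−B)/|BC| = (0.8272,0.5619); ey = (-0.5619,0.8272)
P = B + 1.89·ex + -1.60·ey = (1.4662,-0.3488)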